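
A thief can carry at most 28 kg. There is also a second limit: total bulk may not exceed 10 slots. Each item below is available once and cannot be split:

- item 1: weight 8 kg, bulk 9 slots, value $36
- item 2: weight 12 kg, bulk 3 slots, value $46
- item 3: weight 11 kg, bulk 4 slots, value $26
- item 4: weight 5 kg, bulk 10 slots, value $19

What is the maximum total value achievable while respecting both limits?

$72

Feasible sets respecting both limits:
- item 2+item 3: weight 23, bulk 7, value 72
- item 2: weight 12, bulk 3, value 46
- item 1: weight 8, bulk 9, value 36
Best: $72.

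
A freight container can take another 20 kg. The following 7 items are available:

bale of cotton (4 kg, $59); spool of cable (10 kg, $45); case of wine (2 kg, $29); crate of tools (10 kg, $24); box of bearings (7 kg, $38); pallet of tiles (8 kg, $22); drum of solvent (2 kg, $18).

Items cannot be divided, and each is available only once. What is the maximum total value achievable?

This is a 0/1 knapsack; check combinations near the capacity.
- bale of cotton+spool of cable+case of wine+drum of solvent: weight 4+10+2+2=18, value 59+45+29+18=151
- bale of cotton+case of wine+box of bearings+drum of solvent: weight 4+2+7+2=15, value 59+29+38+18=144
- bale of cotton+spool of cable+case of wine: weight 4+10+2=16, value 59+45+29=133
Best: $151.

$151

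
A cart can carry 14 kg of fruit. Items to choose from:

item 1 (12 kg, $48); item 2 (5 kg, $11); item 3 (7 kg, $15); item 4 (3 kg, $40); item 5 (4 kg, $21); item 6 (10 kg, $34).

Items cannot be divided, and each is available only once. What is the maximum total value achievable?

$76

Check high-value combinations within 14 kg:
- item 3+item 4+item 5: weight 7+3+4=14, value 15+40+21=76
- item 4+item 6: weight 3+10=13, value 40+34=74
- item 2+item 4+item 5: weight 5+3+4=12, value 11+40+21=72
- item 4+item 5: weight 3+4=7, value 40+21=61
Best: $76.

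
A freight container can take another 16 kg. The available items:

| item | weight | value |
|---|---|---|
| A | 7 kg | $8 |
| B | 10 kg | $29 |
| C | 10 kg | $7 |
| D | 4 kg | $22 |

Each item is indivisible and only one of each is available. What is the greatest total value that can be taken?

Check high-value combinations within 16 kg:
- B+D: weight 10+4=14, value 29+22=51
- A+D: weight 7+4=11, value 8+22=30
- B: weight 10, value 29
- C+D: weight 10+4=14, value 7+22=29
- D: weight 4, value 22
Best: $51.

$51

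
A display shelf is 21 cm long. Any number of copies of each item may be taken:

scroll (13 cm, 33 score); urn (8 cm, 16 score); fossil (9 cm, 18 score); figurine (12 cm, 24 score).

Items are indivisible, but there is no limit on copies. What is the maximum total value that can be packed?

Best value-per-unit is scroll at 33/13; filling with it alone gives 1×33 = 33.
Optimal mix: 1×scroll + 1×urn → length 21, value 49.

49 score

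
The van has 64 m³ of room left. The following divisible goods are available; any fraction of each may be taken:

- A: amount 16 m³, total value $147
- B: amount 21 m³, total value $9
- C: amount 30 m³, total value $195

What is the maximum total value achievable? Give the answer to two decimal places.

Take in order of value per unit:
- A (147/16 per unit): all 16 → value 147, running total 147.00
- C (195/30 per unit): all 30 → value 195, running total 342.00
- B (9/21 per unit): 18 of 21 → value 18×9/21 = 7.7143, running total 349.71
Total 349.71.

349.71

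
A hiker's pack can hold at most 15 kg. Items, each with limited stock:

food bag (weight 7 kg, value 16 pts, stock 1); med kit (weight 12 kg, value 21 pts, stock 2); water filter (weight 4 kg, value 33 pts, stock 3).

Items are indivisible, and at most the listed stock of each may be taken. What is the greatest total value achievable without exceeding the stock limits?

99 pts

Best selections within weight 15 and stock limits:
- 3×water filter: weight 12, value 99
- 1×food bag + 2×water filter: weight 15, value 82
- 2×water filter: weight 8, value 66
Best: 99 pts.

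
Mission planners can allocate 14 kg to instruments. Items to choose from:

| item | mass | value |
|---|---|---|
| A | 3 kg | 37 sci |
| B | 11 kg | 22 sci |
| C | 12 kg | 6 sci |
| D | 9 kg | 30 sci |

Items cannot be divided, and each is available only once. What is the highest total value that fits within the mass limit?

67 sci

Check high-value combinations within 14 kg:
- A+D: mass 3+9=12, value 37+30=67
- A+B: mass 3+11=14, value 37+22=59
- A: mass 3, value 37
Best: 67 sci.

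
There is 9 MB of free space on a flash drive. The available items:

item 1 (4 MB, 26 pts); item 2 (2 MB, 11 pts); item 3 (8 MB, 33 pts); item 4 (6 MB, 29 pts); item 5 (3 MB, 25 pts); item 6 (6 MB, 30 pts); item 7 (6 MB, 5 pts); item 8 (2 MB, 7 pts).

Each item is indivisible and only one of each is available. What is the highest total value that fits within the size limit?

Check high-value combinations within 9 MB:
- item 1+item 2+item 5: size 4+2+3=9, value 26+11+25=62
- item 1+item 5+item 8: size 4+3+2=9, value 26+25+7=58
- item 5+item 6: size 3+6=9, value 25+30=55
Best: 62 pts.

62 pts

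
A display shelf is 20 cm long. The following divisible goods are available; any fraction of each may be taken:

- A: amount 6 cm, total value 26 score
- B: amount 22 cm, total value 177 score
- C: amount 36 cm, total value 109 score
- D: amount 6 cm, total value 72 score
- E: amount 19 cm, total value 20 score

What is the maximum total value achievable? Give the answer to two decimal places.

184.64

Take in order of value per unit:
- D (72/6 per unit): all 6 → value 72, running total 72.00
- B (177/22 per unit): 14 of 22 → value 14×177/22 = 112.6364, running total 184.64
Total 184.64.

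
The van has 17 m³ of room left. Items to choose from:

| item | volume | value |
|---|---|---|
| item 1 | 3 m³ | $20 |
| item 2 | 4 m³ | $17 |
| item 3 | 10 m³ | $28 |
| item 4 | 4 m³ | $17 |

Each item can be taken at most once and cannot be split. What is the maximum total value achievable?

$65

Check high-value combinations within 17 m³:
- item 1+item 2+item 3: volume 3+4+10=17, value 20+17+28=65
- item 1+item 3+item 4: volume 3+10+4=17, value 20+28+17=65
- item 1+item 2+item 4: volume 3+4+4=11, value 20+17+17=54
- item 1+item 3: volume 3+10=13, value 20+28=48
- item 2+item 3: volume 4+10=14, value 17+28=45
Best: $65.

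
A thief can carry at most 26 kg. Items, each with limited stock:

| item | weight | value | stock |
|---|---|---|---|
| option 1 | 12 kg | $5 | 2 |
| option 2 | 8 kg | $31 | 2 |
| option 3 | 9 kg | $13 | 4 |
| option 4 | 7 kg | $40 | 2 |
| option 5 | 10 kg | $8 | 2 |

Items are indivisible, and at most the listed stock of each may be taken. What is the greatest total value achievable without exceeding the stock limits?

$111

Best selections within weight 26 and stock limits:
- 1×option 2 + 2×option 4: weight 22, value 111
- 2×option 2 + 1×option 4: weight 23, value 102
- 1×option 3 + 2×option 4: weight 23, value 93
Best: $111.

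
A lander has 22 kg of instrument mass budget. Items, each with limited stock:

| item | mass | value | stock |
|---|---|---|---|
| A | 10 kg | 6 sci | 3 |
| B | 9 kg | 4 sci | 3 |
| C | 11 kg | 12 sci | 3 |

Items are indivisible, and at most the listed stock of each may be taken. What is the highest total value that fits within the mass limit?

24 sci

Best selections within mass 22 and stock limits:
- 2×C: mass 22, value 24
- 1×A + 1×C: mass 21, value 18
- 1×B + 1×C: mass 20, value 16
Best: 24 sci.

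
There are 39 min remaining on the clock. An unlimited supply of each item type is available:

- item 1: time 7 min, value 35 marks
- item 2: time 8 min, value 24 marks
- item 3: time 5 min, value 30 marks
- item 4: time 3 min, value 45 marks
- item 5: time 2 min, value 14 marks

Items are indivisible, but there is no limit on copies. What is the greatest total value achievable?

585 marks

Best value-per-unit is item 4 at 45/3, and filling with it alone uses time 13×3=39. No mix of the others beats 13×45 = 585.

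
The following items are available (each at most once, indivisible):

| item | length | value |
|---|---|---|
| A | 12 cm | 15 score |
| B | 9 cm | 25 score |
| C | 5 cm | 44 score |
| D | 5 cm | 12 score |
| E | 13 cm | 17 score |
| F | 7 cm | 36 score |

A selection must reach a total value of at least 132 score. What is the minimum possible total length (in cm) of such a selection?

38

Subsets with value ≥ 132, sorted by total length:
- A+B+C+D+F: length 38, value 132
- B+C+D+E+F: length 39, value 134
- A+B+C+E+F: length 46, value 137
- A+B+C+D+E+F: length 51, value 149
Minimum length: 38 cm.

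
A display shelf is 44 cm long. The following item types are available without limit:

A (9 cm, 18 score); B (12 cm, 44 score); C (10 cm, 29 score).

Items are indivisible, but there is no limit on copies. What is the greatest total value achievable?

Best value-per-unit is B at 44/12; filling with it alone gives 3×44 = 132.
Optimal mix: 2×B + 2×C → length 44, value 146.

146 score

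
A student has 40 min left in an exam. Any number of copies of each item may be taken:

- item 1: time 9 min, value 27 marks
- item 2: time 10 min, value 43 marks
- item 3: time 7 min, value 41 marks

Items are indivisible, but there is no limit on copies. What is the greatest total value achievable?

Best value-per-unit is item 3 at 41/7; filling with it alone gives 5×41 = 205.
Optimal mix: 1×item 2 + 4×item 3 → time 38, value 207.

207 marks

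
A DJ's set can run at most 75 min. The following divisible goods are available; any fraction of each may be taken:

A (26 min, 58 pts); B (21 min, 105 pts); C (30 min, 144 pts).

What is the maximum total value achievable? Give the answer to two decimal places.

302.54

Take in order of value per unit:
- B (105/21 per unit): all 21 → value 105, running total 105.00
- C (144/30 per unit): all 30 → value 144, running total 249.00
- A (58/26 per unit): 24 of 26 → value 24×58/26 = 53.5385, running total 302.54
Total 302.54.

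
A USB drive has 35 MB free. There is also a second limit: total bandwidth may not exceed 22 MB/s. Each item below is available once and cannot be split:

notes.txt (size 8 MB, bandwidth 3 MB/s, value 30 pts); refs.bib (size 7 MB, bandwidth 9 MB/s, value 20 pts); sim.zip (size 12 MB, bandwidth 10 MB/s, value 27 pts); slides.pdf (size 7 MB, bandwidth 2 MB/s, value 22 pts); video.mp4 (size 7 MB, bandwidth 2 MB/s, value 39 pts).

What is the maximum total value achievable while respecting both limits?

118 pts

Feasible sets respecting both limits:
- notes.txt+sim.zip+slides.pdf+video.mp4: size 34, bandwidth 17, value 118
- notes.txt+refs.bib+slides.pdf+video.mp4: size 29, bandwidth 16, value 111
- notes.txt+sim.zip+video.mp4: size 27, bandwidth 15, value 96
Best: 118 pts.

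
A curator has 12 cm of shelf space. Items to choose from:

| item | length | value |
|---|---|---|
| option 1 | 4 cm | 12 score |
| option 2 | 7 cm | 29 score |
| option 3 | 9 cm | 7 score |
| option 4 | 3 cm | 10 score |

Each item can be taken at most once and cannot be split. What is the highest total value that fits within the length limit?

41 score

Check high-value combinations within 12 cm:
- option 1+option 2: length 4+7=11, value 12+29=41
- option 2+option 4: length 7+3=10, value 29+10=39
- option 2: length 7, value 29
- option 1+option 4: length 4+3=7, value 12+10=22
Best: 41 score.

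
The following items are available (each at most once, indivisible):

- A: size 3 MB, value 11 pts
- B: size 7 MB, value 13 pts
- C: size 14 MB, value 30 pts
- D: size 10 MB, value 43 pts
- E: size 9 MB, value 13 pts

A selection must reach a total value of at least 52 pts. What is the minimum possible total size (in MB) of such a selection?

13

Subsets with value ≥ 52, sorted by total size:
- A+D: size 13, value 54
- B+D: size 17, value 56
- D+E: size 19, value 56
Minimum size: 13 MB.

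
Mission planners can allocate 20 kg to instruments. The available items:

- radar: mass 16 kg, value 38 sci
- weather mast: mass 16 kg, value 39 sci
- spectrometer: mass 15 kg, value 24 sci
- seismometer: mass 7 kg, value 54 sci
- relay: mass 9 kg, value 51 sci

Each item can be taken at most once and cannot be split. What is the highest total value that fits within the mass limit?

Check high-value combinations within 20 kg:
- seismometer+relay: mass 7+9=16, value 54+51=105
- seismometer: mass 7, value 54
- relay: mass 9, value 51
- weather mast: mass 16, value 39
- radar: mass 16, value 38
Best: 105 sci.

105 sci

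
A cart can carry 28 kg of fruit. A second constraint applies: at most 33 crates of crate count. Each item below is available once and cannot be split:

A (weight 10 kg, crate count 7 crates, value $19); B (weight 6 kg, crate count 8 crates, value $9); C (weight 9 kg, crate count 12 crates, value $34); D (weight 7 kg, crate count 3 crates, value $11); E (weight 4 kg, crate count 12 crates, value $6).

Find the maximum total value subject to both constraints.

Feasible sets respecting both limits:
- A+C+D: weight 26, crate count 22, value 64
- A+B+C: weight 25, crate count 27, value 62
- A+C+E: weight 23, crate count 31, value 59
- B+C+D: weight 22, crate count 23, value 54
Best: $64.

$64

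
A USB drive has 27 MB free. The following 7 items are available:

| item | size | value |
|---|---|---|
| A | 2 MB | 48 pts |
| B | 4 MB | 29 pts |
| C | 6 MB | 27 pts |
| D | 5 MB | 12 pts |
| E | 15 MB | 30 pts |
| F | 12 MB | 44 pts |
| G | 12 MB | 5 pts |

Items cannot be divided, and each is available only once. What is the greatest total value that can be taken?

Check high-value combinations within 27 MB:
- A+B+C+F: size 2+4+6+12=24, value 48+29+27+44=148
- A+B+C+E: size 2+4+6+15=27, value 48+29+27+30=134
- A+B+D+F: size 2+4+5+12=23, value 48+29+12+44=133
- A+C+D+F: size 2+6+5+12=25, value 48+27+12+44=131
- A+B+F: size 2+4+12=18, value 48+29+44=121
Best: 148 pts.

148 pts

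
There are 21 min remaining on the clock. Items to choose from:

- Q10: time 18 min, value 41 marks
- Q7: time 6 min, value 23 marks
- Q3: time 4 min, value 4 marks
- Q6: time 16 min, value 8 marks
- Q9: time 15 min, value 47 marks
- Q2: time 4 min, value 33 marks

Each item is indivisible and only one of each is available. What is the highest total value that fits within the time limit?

Check high-value combinations within 21 min:
- Q9+Q2: time 15+4=19, value 47+33=80
- Q7+Q9: time 6+15=21, value 23+47=70
- Q7+Q3+Q2: time 6+4+4=14, value 23+4+33=60
- Q7+Q2: time 6+4=10, value 23+33=56
Best: 80 marks.

80 marks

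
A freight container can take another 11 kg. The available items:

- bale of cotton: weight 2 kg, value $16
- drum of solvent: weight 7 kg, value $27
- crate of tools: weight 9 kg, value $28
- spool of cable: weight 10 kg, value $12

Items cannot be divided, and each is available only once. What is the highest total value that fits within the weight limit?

This is a 0/1 knapsack; check combinations near the capacity.
- bale of cotton+crate of tools: weight 2+9=11, value 16+28=44
- bale of cotton+drum of solvent: weight 2+7=9, value 16+27=43
- crate of tools: weight 9, value 28
Best: $44.

$44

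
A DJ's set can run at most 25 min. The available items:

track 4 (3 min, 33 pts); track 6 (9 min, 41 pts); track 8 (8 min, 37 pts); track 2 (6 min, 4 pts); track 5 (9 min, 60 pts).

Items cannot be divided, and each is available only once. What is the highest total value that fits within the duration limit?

Check high-value combinations within 25 min:
- track 4+track 6+track 5: duration 3+9+9=21, value 33+41+60=134
- track 4+track 8+track 5: duration 3+8+9=20, value 33+37+60=130
- track 4+track 6+track 8: duration 3+9+8=20, value 33+41+37=111
- track 6+track 2+track 5: duration 9+6+9=24, value 41+4+60=105
- track 6+track 5: duration 9+9=18, value 41+60=101
Best: 134 pts.

134 pts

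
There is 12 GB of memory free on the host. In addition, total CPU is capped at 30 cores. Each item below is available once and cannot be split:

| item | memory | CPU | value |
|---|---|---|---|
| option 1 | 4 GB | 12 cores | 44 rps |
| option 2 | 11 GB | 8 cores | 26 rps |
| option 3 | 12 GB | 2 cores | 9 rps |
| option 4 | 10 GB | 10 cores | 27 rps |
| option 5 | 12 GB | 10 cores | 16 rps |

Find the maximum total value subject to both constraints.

Feasible sets respecting both limits:
- option 1: memory 4, CPU 12, value 44
- option 4: memory 10, CPU 10, value 27
- option 2: memory 11, CPU 8, value 26
- option 5: memory 12, CPU 10, value 16
Best: 44 rps.

44 rps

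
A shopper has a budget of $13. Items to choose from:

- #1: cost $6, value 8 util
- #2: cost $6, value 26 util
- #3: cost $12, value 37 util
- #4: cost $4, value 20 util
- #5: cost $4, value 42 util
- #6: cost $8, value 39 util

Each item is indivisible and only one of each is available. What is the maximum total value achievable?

81 util

Check high-value combinations within $13:
- #5+#6: cost 4+8=12, value 42+39=81
- #2+#5: cost 6+4=10, value 26+42=68
- #4+#5: cost 4+4=8, value 20+42=62
Best: 81 util.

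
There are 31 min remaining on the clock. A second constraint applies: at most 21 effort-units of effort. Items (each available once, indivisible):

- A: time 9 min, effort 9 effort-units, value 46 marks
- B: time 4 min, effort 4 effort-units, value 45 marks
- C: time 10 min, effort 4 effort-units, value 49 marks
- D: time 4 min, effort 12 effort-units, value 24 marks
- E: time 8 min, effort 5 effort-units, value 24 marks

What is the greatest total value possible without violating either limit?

140 marks

Feasible sets respecting both limits:
- A+B+C: time 23, effort 17, value 140
- A+C+E: time 27, effort 18, value 119
- B+C+D: time 18, effort 20, value 118
Best: 140 marks.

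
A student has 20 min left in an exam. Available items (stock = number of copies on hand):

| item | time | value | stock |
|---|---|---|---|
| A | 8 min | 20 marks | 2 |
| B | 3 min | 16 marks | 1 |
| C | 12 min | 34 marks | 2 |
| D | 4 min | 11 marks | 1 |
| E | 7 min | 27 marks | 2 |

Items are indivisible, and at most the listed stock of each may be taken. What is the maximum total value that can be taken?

70 marks

Top feasible selections:
- 1×B + 2×E: time 17, value 70
- 1×D + 2×E: time 18, value 65
- 1×A + 1×B + 1×E: time 18, value 63
Best: 70 marks.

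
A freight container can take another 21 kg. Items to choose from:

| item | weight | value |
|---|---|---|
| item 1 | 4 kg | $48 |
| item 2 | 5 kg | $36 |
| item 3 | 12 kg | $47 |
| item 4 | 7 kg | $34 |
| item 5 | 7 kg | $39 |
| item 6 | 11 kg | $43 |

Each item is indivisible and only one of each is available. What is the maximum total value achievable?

$131

Check high-value combinations within 21 kg:
- item 1+item 2+item 3: weight 4+5+12=21, value 48+36+47=131
- item 1+item 2+item 6: weight 4+5+11=20, value 48+36+43=127
- item 1+item 2+item 5: weight 4+5+7=16, value 48+36+39=123
- item 1+item 4+item 5: weight 4+7+7=18, value 48+34+39=121
- item 1+item 2+item 4: weight 4+5+7=16, value 48+36+34=118
Best: $131.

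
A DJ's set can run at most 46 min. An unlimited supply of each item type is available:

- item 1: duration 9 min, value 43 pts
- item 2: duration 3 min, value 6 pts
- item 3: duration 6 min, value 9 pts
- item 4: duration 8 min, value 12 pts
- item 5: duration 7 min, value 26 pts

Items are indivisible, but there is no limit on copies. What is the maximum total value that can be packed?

Best value-per-unit is item 1 at 43/9, and filling with it alone uses duration 5×9=45. No mix of the others beats 5×43 = 215.

215 pts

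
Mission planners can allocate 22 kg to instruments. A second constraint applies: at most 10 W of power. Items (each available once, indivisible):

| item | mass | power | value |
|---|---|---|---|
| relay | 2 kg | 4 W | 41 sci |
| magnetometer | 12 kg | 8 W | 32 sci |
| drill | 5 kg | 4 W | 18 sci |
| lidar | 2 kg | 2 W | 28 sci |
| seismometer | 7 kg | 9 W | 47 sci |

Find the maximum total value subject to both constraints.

87 sci

Feasible sets respecting both limits:
- relay+drill+lidar: mass 9, power 10, value 87
- relay+lidar: mass 4, power 6, value 69
- magnetometer+lidar: mass 14, power 10, value 60
- relay+drill: mass 7, power 8, value 59
Best: 87 sci.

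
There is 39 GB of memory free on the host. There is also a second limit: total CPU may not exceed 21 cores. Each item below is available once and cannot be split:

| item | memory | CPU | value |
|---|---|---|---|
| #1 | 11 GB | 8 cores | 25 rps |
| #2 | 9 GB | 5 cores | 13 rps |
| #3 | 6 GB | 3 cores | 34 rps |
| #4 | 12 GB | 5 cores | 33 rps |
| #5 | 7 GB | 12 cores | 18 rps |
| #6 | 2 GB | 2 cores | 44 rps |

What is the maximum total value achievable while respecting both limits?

136 rps

Feasible sets respecting both limits:
- #1+#3+#4+#6: memory 31, CPU 18, value 136
- #2+#3+#4+#6: memory 29, CPU 15, value 124
- #1+#2+#3+#6: memory 28, CPU 18, value 116
- #1+#2+#4+#6: memory 34, CPU 20, value 115
Best: 136 rps.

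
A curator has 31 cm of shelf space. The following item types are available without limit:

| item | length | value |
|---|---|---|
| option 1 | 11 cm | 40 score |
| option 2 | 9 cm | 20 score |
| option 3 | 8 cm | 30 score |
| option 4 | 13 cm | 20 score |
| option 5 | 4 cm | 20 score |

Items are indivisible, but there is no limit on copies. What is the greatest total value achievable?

Best value-per-unit is option 5 at 20/4; filling with it alone gives 7×20 = 140.
Optimal mix: 1×option 1 + 5×option 5 → length 31, value 140.

140 score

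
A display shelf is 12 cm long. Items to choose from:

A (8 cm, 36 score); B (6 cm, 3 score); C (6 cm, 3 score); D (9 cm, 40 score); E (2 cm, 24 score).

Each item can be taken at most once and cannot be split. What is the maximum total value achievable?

Check high-value combinations within 12 cm:
- D+E: length 9+2=11, value 40+24=64
- A+E: length 8+2=10, value 36+24=60
- D: length 9, value 40
Best: 64 score.

64 score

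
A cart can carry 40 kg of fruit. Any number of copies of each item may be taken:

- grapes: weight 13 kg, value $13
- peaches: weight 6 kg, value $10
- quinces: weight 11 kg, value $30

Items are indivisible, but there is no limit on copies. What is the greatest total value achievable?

$100

Best value-per-unit is quinces at 30/11; filling with it alone gives 3×30 = 90.
Optimal mix: 1×peaches + 3×quinces → weight 39, value 100.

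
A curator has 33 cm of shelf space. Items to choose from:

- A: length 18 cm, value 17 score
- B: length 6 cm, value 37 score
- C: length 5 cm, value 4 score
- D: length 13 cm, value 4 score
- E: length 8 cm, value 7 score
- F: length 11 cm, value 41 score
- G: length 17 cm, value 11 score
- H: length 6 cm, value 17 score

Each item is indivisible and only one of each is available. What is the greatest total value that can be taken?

Check high-value combinations within 33 cm:
- B+E+F+H: length 6+8+11+6=31, value 37+7+41+17=102
- B+C+F+H: length 6+5+11+6=28, value 37+4+41+17=99
- B+F+H: length 6+11+6=23, value 37+41+17=95
Best: 102 score.

102 score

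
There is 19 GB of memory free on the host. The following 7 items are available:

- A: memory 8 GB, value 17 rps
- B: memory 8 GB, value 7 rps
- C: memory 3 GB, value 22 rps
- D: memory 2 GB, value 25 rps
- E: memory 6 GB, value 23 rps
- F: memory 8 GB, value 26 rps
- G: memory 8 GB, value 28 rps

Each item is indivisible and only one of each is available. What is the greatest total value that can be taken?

Check high-value combinations within 19 GB:
- C+D+E+G: memory 3+2+6+8=19, value 22+25+23+28=98
- C+D+E+F: memory 3+2+6+8=19, value 22+25+23+26=96
- A+C+D+E: memory 8+3+2+6=19, value 17+22+25+23=87
- D+F+G: memory 2+8+8=18, value 25+26+28=79
Best: 98 rps.

98 rps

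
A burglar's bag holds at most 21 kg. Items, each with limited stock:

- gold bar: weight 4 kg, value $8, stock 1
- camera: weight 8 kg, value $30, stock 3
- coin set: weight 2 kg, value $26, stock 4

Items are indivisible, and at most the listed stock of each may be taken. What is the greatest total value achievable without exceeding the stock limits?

$142

Best selections within weight 21 and stock limits:
- 1×gold bar + 1×camera + 4×coin set: weight 20, value 142
- 1×camera + 4×coin set: weight 16, value 134
- 1×gold bar + 1×camera + 3×coin set: weight 18, value 116
Best: $142.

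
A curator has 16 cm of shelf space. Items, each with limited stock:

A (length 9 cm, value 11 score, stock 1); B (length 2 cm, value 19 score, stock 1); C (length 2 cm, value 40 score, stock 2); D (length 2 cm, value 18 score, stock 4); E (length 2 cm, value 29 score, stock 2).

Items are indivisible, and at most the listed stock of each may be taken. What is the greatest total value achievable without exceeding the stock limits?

211 score

Best selections within length 16 and stock limits:
- 1×B + 2×C + 3×D + 2×E: length 16, value 211
- 2×C + 4×D + 2×E: length 16, value 210
- 1×B + 2×C + 4×D + 1×E: length 16, value 200
Best: 211 score.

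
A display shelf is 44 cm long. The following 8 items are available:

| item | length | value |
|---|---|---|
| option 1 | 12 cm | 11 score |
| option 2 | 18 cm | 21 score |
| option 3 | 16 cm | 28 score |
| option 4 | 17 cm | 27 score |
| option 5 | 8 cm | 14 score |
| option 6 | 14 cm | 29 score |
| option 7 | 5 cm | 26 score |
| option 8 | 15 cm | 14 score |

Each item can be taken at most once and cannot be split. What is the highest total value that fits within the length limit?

97 score

This is a 0/1 knapsack; check combinations near the capacity.
- option 3+option 5+option 6+option 7: length 16+8+14+5=43, value 28+14+29+26=97
- option 4+option 5+option 6+option 7: length 17+8+14+5=44, value 27+14+29+26=96
- option 3+option 6+option 7: length 16+14+5=35, value 28+29+26=83
Best: 97 score.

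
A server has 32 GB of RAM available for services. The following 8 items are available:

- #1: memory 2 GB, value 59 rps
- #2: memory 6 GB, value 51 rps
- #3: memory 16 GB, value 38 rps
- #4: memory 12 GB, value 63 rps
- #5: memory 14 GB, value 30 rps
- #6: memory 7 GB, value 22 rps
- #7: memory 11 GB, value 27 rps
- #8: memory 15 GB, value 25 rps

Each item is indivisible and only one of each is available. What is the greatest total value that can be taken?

200 rps

Check high-value combinations within 32 GB:
- #1+#2+#4+#7: memory 2+6+12+11=31, value 59+51+63+27=200
- #1+#2+#4+#6: memory 2+6+12+7=27, value 59+51+63+22=195
- #1+#2+#4: memory 2+6+12=20, value 59+51+63=173
Best: 200 rps.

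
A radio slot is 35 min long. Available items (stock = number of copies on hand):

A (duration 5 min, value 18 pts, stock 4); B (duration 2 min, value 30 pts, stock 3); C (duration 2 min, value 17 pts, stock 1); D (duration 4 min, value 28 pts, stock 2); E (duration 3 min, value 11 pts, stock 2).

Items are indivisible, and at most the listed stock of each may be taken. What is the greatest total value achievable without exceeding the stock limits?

228 pts

Best selections within duration 35 and stock limits:
- 3×A + 3×B + 1×C + 2×D + 1×E: duration 34, value 228
- 3×A + 3×B + 2×D + 2×E: duration 35, value 222
- 2×A + 3×B + 1×C + 2×D + 2×E: duration 32, value 221
Best: 228 pts.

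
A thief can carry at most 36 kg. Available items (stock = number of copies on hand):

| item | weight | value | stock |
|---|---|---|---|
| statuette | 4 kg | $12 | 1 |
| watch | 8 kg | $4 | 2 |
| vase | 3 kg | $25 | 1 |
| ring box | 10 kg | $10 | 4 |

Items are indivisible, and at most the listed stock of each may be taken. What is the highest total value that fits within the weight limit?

$61

Top feasible selections:
- 1×statuette + 1×watch + 1×vase + 2×ring box: weight 35, value 61
- 1×statuette + 1×vase + 2×ring box: weight 27, value 57
- 1×vase + 3×ring box: weight 33, value 55
- 1×statuette + 2×watch + 1×vase + 1×ring box: weight 33, value 55
Best: $61.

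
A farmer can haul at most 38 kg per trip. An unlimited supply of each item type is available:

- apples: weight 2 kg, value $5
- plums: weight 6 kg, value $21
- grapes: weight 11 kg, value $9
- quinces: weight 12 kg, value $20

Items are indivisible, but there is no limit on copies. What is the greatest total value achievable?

$131

Best value-per-unit is plums at 21/6; filling with it alone gives 6×21 = 126.
Optimal mix: 1×apples + 6×plums → weight 38, value 131.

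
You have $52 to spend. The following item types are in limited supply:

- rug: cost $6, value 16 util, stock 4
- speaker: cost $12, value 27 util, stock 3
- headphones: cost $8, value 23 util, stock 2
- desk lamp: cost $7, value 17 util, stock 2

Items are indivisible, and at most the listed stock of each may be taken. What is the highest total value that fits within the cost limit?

Top feasible selections:
- 4×rug + 1×speaker + 2×headphones: cost 52, value 137
- 2×rug + 2×speaker + 2×headphones: cost 52, value 132
Best: 137 util.

137 util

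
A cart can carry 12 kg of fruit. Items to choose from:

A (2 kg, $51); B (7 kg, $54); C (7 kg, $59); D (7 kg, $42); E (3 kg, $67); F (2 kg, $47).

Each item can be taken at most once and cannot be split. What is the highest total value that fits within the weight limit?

$177

This is a 0/1 knapsack; check combinations near the capacity.
- A+C+E: weight 2+7+3=12, value 51+59+67=177
- C+E+F: weight 7+3+2=12, value 59+67+47=173
- A+B+E: weight 2+7+3=12, value 51+54+67=172
Best: $177.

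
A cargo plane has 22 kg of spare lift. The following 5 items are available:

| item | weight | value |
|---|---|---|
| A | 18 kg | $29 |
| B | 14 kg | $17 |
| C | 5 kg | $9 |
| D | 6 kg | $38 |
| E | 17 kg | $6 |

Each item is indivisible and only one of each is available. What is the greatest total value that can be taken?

Check high-value combinations within 22 kg:
- B+D: weight 14+6=20, value 17+38=55
- C+D: weight 5+6=11, value 9+38=47
- D: weight 6, value 38
Best: $55.

$55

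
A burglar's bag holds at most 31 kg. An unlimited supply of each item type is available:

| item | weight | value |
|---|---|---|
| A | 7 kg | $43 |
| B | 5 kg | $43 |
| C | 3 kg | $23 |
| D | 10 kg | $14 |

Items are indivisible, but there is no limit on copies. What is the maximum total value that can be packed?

Best value-per-unit is B at 43/5; filling with it alone gives 6×43 = 258.
Optimal mix: 5×B + 2×C → weight 31, value 261.

$261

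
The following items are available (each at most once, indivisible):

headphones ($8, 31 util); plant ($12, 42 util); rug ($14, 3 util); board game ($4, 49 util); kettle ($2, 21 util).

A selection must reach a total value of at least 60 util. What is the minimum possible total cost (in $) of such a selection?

Subsets with value ≥ 60, sorted by total cost:
- board game+kettle: cost 6, value 70
- headphones+board game: cost 12, value 80
- headphones+board game+kettle: cost 14, value 101
- plant+kettle: cost 14, value 63
Minimum cost: 6 $.

6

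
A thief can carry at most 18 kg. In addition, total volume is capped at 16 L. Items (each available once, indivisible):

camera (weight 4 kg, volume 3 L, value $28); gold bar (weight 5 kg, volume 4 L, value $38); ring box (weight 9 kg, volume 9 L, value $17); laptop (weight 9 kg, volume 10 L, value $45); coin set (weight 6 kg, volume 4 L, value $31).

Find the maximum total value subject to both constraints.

Feasible sets respecting both limits:
- camera+gold bar+coin set: weight 15, volume 11, value 97
- camera+gold bar+ring box: weight 18, volume 16, value 83
- gold bar+laptop: weight 14, volume 14, value 83
Best: $97.

$97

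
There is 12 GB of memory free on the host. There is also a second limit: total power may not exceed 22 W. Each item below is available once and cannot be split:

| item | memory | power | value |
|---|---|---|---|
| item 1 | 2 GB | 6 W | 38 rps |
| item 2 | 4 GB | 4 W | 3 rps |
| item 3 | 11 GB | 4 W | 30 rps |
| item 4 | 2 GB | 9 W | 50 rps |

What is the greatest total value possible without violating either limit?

91 rps

Feasible sets respecting both limits:
- item 1+item 2+item 4: memory 8, power 19, value 91
- item 1+item 4: memory 4, power 15, value 88
- item 2+item 4: memory 6, power 13, value 53
- item 4: memory 2, power 9, value 50
Best: 91 rps.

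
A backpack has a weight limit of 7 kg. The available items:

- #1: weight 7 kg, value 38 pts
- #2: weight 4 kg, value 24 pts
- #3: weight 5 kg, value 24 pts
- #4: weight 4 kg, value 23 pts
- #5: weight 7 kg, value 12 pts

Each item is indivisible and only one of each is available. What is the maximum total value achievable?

Check high-value combinations within 7 kg:
- #1: weight 7, value 38
- #2: weight 4, value 24
- #3: weight 5, value 24
- #4: weight 4, value 23
Best: 38 pts.

38 pts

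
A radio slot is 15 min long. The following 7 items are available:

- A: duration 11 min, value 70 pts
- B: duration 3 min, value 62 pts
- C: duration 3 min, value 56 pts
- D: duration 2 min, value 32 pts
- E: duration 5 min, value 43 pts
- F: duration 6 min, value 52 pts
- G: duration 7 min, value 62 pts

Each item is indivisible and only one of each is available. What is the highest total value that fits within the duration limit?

This is a 0/1 knapsack; check combinations near the capacity.
- B+C+D+G: duration 3+3+2+7=15, value 62+56+32+62=212
- B+C+D+F: duration 3+3+2+6=14, value 62+56+32+52=202
- B+C+D+E: duration 3+3+2+5=13, value 62+56+32+43=193
- B+C+G: duration 3+3+7=13, value 62+56+62=180
Best: 212 pts.

212 pts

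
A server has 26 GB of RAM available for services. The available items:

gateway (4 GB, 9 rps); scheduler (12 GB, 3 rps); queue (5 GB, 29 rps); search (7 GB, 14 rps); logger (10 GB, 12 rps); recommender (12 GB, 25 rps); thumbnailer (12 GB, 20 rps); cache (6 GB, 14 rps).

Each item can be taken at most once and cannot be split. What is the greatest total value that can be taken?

68 rps

Check high-value combinations within 26 GB:
- queue+recommender+cache: memory 5+12+6=23, value 29+25+14=68
- queue+search+recommender: memory 5+7+12=24, value 29+14+25=68
- gateway+queue+search+cache: memory 4+5+7+6=22, value 9+29+14+14=66
Best: 68 rps.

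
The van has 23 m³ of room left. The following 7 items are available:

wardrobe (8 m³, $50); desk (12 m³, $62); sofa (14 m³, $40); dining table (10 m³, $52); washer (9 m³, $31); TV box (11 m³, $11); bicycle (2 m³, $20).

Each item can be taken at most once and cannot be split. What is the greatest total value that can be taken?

$132

This is a 0/1 knapsack; check combinations near the capacity.
- wardrobe+desk+bicycle: volume 8+12+2=22, value 50+62+20=132
- wardrobe+dining table+bicycle: volume 8+10+2=20, value 50+52+20=122
- desk+dining table: volume 12+10=22, value 62+52=114
- desk+washer+bicycle: volume 12+9+2=23, value 62+31+20=113
- wardrobe+desk: volume 8+12=20, value 50+62=112
Best: $132.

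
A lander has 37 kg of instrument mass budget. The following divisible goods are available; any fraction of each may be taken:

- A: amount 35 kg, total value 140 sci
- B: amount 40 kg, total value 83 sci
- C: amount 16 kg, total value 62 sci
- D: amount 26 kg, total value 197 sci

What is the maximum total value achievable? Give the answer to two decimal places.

Take in order of value per unit:
- D (197/26 per unit): all 26 → value 197, running total 197.00
- A (140/35 per unit): 11 of 35 → value 11×140/35 = 44.0000, running total 241.00
Total 241.00.

241.00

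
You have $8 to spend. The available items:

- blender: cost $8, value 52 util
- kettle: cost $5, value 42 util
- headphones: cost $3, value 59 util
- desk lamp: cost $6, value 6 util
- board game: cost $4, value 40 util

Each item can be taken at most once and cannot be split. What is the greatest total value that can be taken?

101 util

Check high-value combinations within $8:
- kettle+headphones: cost 5+3=8, value 42+59=101
- headphones+board game: cost 3+4=7, value 59+40=99
- headphones: cost 3, value 59
Best: 101 util.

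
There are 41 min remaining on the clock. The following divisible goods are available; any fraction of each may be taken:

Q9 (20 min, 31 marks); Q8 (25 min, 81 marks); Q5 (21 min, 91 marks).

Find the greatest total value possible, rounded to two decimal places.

Take in order of value per unit:
- Q5 (91/21 per unit): all 21 → value 91, running total 91.00
- Q8 (81/25 per unit): 20 of 25 → value 20×81/25 = 64.8000, running total 155.80
Total 155.80.

155.80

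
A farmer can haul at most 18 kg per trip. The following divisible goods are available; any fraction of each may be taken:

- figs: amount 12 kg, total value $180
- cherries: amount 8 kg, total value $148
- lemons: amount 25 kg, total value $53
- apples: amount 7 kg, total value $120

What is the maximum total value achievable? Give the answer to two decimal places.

313.00

Take in order of value per unit:
- cherries (148/8 per unit): all 8 → value 148, running total 148.00
- apples (120/7 per unit): all 7 → value 120, running total 268.00
- figs (180/12 per unit): 3 of 12 → value 3×180/12 = 45.0000, running total 313.00
Total 313.00.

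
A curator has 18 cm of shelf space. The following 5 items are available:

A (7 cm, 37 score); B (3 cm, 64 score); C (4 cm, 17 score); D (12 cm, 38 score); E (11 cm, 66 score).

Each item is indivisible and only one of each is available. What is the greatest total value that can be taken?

147 score

This is a 0/1 knapsack; check combinations near the capacity.
- B+C+E: length 3+4+11=18, value 64+17+66=147
- B+E: length 3+11=14, value 64+66=130
- A+B+C: length 7+3+4=14, value 37+64+17=118
- A+E: length 7+11=18, value 37+66=103
Best: 147 score.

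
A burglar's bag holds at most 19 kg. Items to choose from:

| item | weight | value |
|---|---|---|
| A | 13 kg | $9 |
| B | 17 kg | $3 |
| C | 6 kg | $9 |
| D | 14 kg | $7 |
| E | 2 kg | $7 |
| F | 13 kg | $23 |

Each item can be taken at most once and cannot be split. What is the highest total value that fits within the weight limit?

$32

Check high-value combinations within 19 kg:
- C+F: weight 6+13=19, value 9+23=32
- E+F: weight 2+13=15, value 7+23=30
- F: weight 13, value 23
- A+C: weight 13+6=19, value 9+9=18
- C+E: weight 6+2=8, value 9+7=16
Best: $32.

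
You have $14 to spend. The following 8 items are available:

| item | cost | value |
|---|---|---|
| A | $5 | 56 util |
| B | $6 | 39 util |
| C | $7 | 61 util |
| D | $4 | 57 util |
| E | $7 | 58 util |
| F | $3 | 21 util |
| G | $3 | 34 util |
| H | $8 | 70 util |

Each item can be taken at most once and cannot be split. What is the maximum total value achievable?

Check high-value combinations within $14:
- C+D+G: cost 7+4+3=14, value 61+57+34=152
- D+E+G: cost 4+7+3=14, value 57+58+34=149
- A+D+G: cost 5+4+3=12, value 56+57+34=147
- C+D+F: cost 7+4+3=14, value 61+57+21=139
Best: 152 util.

152 util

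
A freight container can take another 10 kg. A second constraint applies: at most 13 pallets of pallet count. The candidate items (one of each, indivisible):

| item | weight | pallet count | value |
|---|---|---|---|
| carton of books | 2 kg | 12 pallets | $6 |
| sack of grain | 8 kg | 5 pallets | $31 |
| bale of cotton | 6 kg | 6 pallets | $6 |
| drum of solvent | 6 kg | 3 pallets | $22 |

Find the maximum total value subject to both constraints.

Feasible sets respecting both limits:
- sack of grain: weight 8, pallet count 5, value 31
- drum of solvent: weight 6, pallet count 3, value 22
- carton of books: weight 2, pallet count 12, value 6
Best: $31.

$31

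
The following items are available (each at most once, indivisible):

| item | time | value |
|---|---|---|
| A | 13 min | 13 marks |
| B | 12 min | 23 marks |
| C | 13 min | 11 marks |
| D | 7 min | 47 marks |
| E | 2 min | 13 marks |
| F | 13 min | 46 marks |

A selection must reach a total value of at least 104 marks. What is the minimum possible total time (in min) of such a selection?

Subsets with value ≥ 104, sorted by total time:
- D+E+F: time 22, value 106
- B+D+F: time 32, value 116
Minimum time: 22 min.

22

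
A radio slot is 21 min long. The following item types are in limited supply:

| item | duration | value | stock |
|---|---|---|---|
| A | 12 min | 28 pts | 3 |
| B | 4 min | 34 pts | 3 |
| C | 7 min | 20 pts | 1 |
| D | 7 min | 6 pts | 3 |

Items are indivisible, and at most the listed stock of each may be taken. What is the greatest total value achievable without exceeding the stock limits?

122 pts

Best selections within duration 21 and stock limits:
- 3×B + 1×C: duration 19, value 122
- 3×B + 1×D: duration 19, value 108
- 3×B: duration 12, value 102
- 1×A + 2×B: duration 20, value 96
Best: 122 pts.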